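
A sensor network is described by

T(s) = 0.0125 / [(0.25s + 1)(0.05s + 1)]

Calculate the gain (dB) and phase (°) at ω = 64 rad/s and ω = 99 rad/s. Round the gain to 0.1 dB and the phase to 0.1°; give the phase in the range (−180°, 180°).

At ω = 64 rad/s:
pole (1 + j64·0.25) = 1 + j16 → |·| ≈ 16.031, ∠ ≈ 86.42°
pole (1 + j64·0.05) = 1 + j3.2 → |·| ≈ 3.3526, ∠ ≈ 72.65°
|T| = 0.0125 · 1 / (16.031 · 3.3526) ≈ 0.00023258
Gain = 20 log₁₀(0.00023258) ≈ -72.67 dB
∠T = (0°) − (86.42° + 72.65°) = -159.07°

At ω = 99 rad/s:
pole (1 + j99·0.25) = 1 + j24.75 → |·| ≈ 24.77, ∠ ≈ 87.69°
pole (1 + j99·0.05) = 1 + j4.95 → |·| ≈ 5.05, ∠ ≈ 78.58°
|T| = 0.0125 · 1 / (24.77 · 5.05) ≈ 9.9929e-05
Gain = 20 log₁₀(9.9929e-05) ≈ -80.01 dB
∠T = (0°) − (87.69° + 78.58°) = -166.27°

ω = 64: -72.7 dB, -159.1°; ω = 99: -80.0 dB, -166.3°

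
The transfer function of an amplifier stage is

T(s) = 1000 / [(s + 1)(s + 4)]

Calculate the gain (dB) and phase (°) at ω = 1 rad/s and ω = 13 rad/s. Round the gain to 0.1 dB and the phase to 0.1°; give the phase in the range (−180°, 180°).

ω = 1: 44.7 dB, -59.0°; ω = 13: 15.0 dB, -158.5°

At s = jω = j1:
pole (s+1): 1 + j1 → |·| = √(1²+1²) = √2 ≈ 1.4142, ∠ = arctan(1/1) ≈ 45.00°
pole (s+4): 4 + j1 → |·| = √(4²+1²) = √17 ≈ 4.1231, ∠ = arctan(1/4) ≈ 14.04°
|T| = 1000 / 5.8309 ≈ 171.5
Gain = 20 log₁₀(171.5) ≈ 44.69 dB
∠T = 0.00° − 59.04° = -59.04°

At s = jω = j13:
pole (s+1): 1 + j13 → |·| = √(1²+13²) = √170 ≈ 13.038, ∠ = arctan(13/1) ≈ 85.60°
pole (s+4): 4 + j13 → |·| = √(4²+13²) = √185 ≈ 13.601, ∠ = arctan(13/4) ≈ 72.90°
|T| = 1000 / 177.33 ≈ 5.6392
Gain = 20 log₁₀(5.6392) ≈ 15.02 dB
∠T = 0.00° − 158.50° = -158.50°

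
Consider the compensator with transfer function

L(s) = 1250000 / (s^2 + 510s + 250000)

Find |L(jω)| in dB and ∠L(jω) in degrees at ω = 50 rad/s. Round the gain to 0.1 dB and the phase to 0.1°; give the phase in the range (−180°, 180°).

At s = jω = j50:
quadratic: (j50)² + 510·j50 + 250000 = 247500 + j25500 → |·| ≈ 2.4881e+05, ∠ ≈ 5.88°
|L| = 1250000 / 2.4881e+05 ≈ 5.0239
Gain = 20 log₁₀(5.0239) ≈ 14.02 dB
∠L = 0.00° − 5.88° = -5.88°

14.0 dB, -5.9°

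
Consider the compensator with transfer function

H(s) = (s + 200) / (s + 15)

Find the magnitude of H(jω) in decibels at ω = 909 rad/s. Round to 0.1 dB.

At s = jω = j909:
zero (s+200): 200 + j909 → |·| = √(200²+909²) = √866281 ≈ 930.74, ∠ = arctan(909/200) ≈ 77.59°
pole (s+15): 15 + j909 → |·| = √(15²+909²) = √826506 ≈ 909.12, ∠ = arctan(909/15) ≈ 89.05°
|H| = 1 · 930.74 / 909.12 ≈ 1.0238
Gain = 20 log₁₀(1.0238) ≈ 0.20 dB

0.2 dB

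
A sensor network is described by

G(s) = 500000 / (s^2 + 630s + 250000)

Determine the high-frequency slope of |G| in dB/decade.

-40 dB/decade

Each pole contributes −20 dB/decade at high frequency; each zero contributes +20 dB/decade.
Net: 0 zero(s) − 2 pole(s) → -40 dB/decade.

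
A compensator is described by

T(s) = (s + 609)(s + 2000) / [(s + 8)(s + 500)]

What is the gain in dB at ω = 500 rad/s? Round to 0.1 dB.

At s = jω = j500:
zero (s+609): 609 + j500 → |·| = √(609²+500²) = √620881 ≈ 787.96, ∠ = arctan(500/609) ≈ 39.39°
zero (s+2000): 2000 + j500 → |·| = √(2000²+500²) = √4250000 ≈ 2061.6, ∠ = arctan(500/2000) ≈ 14.04°
pole (s+8): 8 + j500 → |·| = √(8²+500²) = √250064 ≈ 500.06, ∠ = arctan(500/8) ≈ 89.08°
pole (s+500): 500 + j500 → |·| = √(500²+500²) = √500000 ≈ 707.11, ∠ = arctan(500/500) ≈ 45.00°
|T| = 1 · 1.6245e+06 / 3.536e+05 ≈ 4.5942
Gain = 20 log₁₀(4.5942) ≈ 13.24 dB

13.2 dB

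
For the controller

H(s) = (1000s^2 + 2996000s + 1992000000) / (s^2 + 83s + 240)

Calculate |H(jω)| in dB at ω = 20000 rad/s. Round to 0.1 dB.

Substitute s = j20000:
Numerator: 1000(j20000)^2 + 2996000(j20000) + 1992000000 = -398008000000 + j59920000000
Denominator: (j20000)^2 + 83(j20000) + 240 = -399999760 + j1660000
|N| = √(398008000000² + 59920000000²) ≈ 4.0249e+11, ∠N ≈ 171.44°
|D| = √(399999760² + 1660000²) ≈ 4e+08, ∠D ≈ 179.76°
|H| = 4.0249e+11 / 4e+08 ≈ 1006.2
Gain = 20 log₁₀(1006.2) ≈ 60.05 dB

60.1 dB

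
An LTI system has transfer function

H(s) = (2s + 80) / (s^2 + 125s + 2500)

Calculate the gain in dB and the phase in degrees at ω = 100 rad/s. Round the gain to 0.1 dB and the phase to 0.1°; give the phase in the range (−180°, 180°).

Substitute s = j100:
Numerator: 2(j100) + 80 = 80 + j200
Denominator: (j100)^2 + 125(j100) + 2500 = -7500 + j12500
|N| = √(80² + 200²) ≈ 215.41, ∠N ≈ 68.20°
|D| = √(7500² + 12500²) ≈ 14577, ∠D ≈ 120.96°
|H| = 215.41 / 14577 ≈ 0.014777
Gain = 20 log₁₀(0.014777) ≈ -36.61 dB
∠H = 68.20° − 120.96° = -52.76°

-36.6 dB, -52.8°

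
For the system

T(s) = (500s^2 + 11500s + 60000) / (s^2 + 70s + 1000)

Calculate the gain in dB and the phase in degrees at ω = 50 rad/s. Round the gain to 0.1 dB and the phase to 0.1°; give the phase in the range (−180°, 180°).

50.8 dB, 41.0°

Substitute s = j50:
Numerator: 500(j50)^2 + 11500(j50) + 60000 = -1190000 + j575000
Denominator: (j50)^2 + 70(j50) + 1000 = -1500 + j3500
|N| = √(1190000² + 575000²) ≈ 1.3216e+06, ∠N ≈ 154.21°
|D| = √(1500² + 3500²) ≈ 3807.9, ∠D ≈ 113.20°
|T| = 1.3216e+06 / 3807.9 ≈ 347.07
Gain = 20 log₁₀(347.07) ≈ 50.81 dB
∠T = 154.21° − 113.20° = 41.01°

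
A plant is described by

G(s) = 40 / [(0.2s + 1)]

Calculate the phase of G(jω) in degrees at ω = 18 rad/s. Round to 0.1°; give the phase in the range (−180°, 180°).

-74.5°

At ω = 18 rad/s:
pole (1 + j18·0.2) = 1 + j3.6 → |·| ≈ 3.7363, ∠ ≈ 74.48°
∠G = (0°) − (74.48°) = -74.48°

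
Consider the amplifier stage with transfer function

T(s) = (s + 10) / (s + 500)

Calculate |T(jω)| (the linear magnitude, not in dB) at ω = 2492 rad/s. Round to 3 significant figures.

0.980

Substitute s = j2492:
Numerator: (j2492) + 10 = 10 + j2492
Denominator: (j2492) + 500 = 500 + j2492
|N| = √(10² + 2492²) ≈ 2492, ∠N ≈ 89.77°
|D| = √(500² + 2492²) ≈ 2541.7, ∠D ≈ 78.65°
|T| = 2492 / 2541.7 ≈ 0.98045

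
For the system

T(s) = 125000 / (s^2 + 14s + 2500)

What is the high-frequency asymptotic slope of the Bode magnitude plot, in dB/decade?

Each pole contributes −20 dB/decade at high frequency; each zero contributes +20 dB/decade.
Net: 0 zero(s) − 2 pole(s) → -40 dB/decade.

-40 dB/decade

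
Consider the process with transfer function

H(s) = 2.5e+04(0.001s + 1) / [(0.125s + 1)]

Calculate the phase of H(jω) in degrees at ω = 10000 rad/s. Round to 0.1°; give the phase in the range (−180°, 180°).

-5.7°

At ω = 10000 rad/s:
zero (1 + j10000·0.001) = 1 + j10 → |·| ≈ 10.05, ∠ ≈ 84.29°
pole (1 + j10000·0.125) = 1 + j1250 → |·| ≈ 1250, ∠ ≈ 89.95°
∠H = (84.29°) − (89.95°) = -5.66°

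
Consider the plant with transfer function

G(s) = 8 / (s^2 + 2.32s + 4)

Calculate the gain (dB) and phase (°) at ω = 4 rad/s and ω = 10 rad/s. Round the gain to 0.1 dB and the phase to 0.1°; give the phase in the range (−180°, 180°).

ω = 4: -5.6 dB, -142.3°; ω = 10: -21.8 dB, -166.4°

At s = jω = j4:
quadratic: (j4)² + 2.32·j4 + 4 = -12 + j9.28 → |·| ≈ 15.17, ∠ ≈ 142.28°
|G| = 8 / 15.17 ≈ 0.52736
Gain = 20 log₁₀(0.52736) ≈ -5.56 dB
∠G = 0.00° − 142.28° = -142.28°

At s = jω = j10:
quadratic: (j10)² + 2.32·j10 + 4 = -96 + j23.2 → |·| ≈ 98.764, ∠ ≈ 166.41°
|G| = 8 / 98.764 ≈ 0.081001
Gain = 20 log₁₀(0.081001) ≈ -21.83 dB
∠G = 0.00° − 166.41° = -166.41°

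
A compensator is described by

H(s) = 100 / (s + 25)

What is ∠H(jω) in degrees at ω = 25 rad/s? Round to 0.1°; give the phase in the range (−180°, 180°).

At s = jω = j25:
pole (s+25): 25 + j25 → |·| = √(25²+25²) = √1250 ≈ 35.355, ∠ = arctan(25/25) ≈ 45.00°
∠H = 0.00° − 45.00° = -45.00°

-45.0°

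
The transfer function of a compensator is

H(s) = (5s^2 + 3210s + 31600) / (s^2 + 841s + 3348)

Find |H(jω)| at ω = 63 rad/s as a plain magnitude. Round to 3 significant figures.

Substitute s = j63:
Numerator: 5(j63)^2 + 3210(j63) + 31600 = 11755 + j202230
Denominator: (j63)^2 + 841(j63) + 3348 = -621 + j52983
|N| = √(11755² + 202230²) ≈ 2.0257e+05, ∠N ≈ 86.67°
|D| = √(621² + 52983²) ≈ 52987, ∠D ≈ 90.67°
|H| = 2.0257e+05 / 52987 ≈ 3.823

3.82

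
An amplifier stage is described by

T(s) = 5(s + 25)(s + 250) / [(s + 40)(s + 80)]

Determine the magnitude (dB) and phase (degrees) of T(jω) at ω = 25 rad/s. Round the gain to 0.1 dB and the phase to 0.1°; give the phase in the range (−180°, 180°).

21.0 dB, 1.4°

At s = jω = j25:
zero (s+25): 25 + j25 → |·| = √(25²+25²) = √1250 ≈ 35.355, ∠ = arctan(25/25) ≈ 45.00°
zero (s+250): 250 + j25 → |·| = √(250²+25²) = √63125 ≈ 251.25, ∠ = arctan(25/250) ≈ 5.71°
pole (s+40): 40 + j25 → |·| = √(40²+25²) = √2225 ≈ 47.17, ∠ = arctan(25/40) ≈ 32.01°
pole (s+80): 80 + j25 → |·| = √(80²+25²) = √7025 ≈ 83.815, ∠ = arctan(25/80) ≈ 17.35°
|T| = 5 · 8882.9 / 3953.6 ≈ 11.234
Gain = 20 log₁₀(11.234) ≈ 21.01 dB
∠T = 50.71° − 49.36° = 1.35°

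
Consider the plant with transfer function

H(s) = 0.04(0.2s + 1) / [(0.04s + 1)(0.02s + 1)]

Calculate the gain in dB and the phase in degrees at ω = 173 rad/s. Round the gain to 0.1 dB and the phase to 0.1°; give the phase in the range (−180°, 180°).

-25.2 dB, -67.3°

At ω = 173 rad/s:
zero (1 + j173·0.2) = 1 + j34.6 → |·| ≈ 34.614, ∠ ≈ 88.34°
pole (1 + j173·0.04) = 1 + j6.92 → |·| ≈ 6.9919, ∠ ≈ 81.78°
pole (1 + j173·0.02) = 1 + j3.46 → |·| ≈ 3.6016, ∠ ≈ 73.88°
|H| = 0.04 · 34.614 / (6.9919 · 3.6016) ≈ 0.054982
Gain = 20 log₁₀(0.054982) ≈ -25.20 dB
∠H = (88.34°) − (81.78° + 73.88°) = -67.32°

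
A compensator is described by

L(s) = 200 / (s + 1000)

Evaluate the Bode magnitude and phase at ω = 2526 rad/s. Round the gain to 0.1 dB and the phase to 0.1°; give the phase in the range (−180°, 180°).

-22.7 dB, -68.4°

Substitute s = j2526:
Numerator: 200 = 200 + j0
Denominator: (j2526) + 1000 = 1000 + j2526
|N| = √(200² + 0²) ≈ 200, ∠N ≈ 0.00°
|D| = √(1000² + 2526²) ≈ 2716.7, ∠D ≈ 68.40°
|L| = 200 / 2716.7 ≈ 0.073619
Gain = 20 log₁₀(0.073619) ≈ -22.66 dB
∠L = 0.00° − 68.40° = -68.40°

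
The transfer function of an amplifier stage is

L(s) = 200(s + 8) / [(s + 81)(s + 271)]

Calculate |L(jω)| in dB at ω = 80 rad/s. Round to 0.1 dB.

-6.0 dB

At s = jω = j80:
zero (s+8): 8 + j80 → |·| = √(8²+80²) = √6464 ≈ 80.399, ∠ = arctan(80/8) ≈ 84.29°
pole (s+81): 81 + j80 → |·| = √(81²+80²) = √12961 ≈ 113.85, ∠ = arctan(80/81) ≈ 44.64°
pole (s+271): 271 + j80 → |·| = √(271²+80²) = √79841 ≈ 282.56, ∠ = arctan(80/271) ≈ 16.45°
|L| = 200 · 80.399 / 32169 ≈ 0.49985
Gain = 20 log₁₀(0.49985) ≈ -6.02 dB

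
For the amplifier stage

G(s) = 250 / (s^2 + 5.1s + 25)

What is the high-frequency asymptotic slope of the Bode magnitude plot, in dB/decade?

-40 dB/decade

Each pole contributes −20 dB/decade at high frequency; each zero contributes +20 dB/decade.
Net: 0 zero(s) − 2 pole(s) → -40 dB/decade.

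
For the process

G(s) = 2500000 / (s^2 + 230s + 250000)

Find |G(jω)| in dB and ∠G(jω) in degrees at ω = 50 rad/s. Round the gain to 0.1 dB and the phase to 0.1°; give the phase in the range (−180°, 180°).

At s = jω = j50:
quadratic: (j50)² + 230·j50 + 250000 = 247500 + j11500 → |·| ≈ 2.4777e+05, ∠ ≈ 2.66°
|G| = 2500000 / 2.4777e+05 ≈ 10.09
Gain = 20 log₁₀(10.09) ≈ 20.08 dB
∠G = 0.00° − 2.66° = -2.66°

20.1 dB, -2.7°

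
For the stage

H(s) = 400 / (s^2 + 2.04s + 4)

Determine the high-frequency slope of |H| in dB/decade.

Each pole contributes −20 dB/decade at high frequency; each zero contributes +20 dB/decade.
Net: 0 zero(s) − 2 pole(s) → -40 dB/decade.

-40 dB/decade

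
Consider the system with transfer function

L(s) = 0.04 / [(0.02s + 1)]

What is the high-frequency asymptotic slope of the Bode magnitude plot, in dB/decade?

-20 dB/decade

Each pole contributes −20 dB/decade at high frequency; each zero contributes +20 dB/decade.
Net: 0 zero(s) − 1 pole(s) → -20 dB/decade.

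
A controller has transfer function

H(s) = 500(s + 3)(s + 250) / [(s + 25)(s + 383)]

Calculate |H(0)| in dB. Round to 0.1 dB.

31.9 dB

H(0) = 500·3·250 / (25·383) ≈ 39.164
20 log₁₀(39.164) ≈ 31.86 dB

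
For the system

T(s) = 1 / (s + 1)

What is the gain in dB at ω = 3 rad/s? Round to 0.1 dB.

At s = jω = j3:
pole (s+1): 1 + j3 → |·| = √(1²+3²) = √10 ≈ 3.1623, ∠ = arctan(3/1) ≈ 71.57°
|T| = 1 / 3.1623 ≈ 0.31623
Gain = 20 log₁₀(0.31623) ≈ -10.00 dB

-10.0 dB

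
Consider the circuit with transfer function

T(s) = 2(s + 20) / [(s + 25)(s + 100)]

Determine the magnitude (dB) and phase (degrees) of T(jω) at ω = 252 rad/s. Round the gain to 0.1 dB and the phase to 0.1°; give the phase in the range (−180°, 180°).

At s = jω = j252:
zero (s+20): 20 + j252 → |·| = √(20²+252²) = √63904 ≈ 252.79, ∠ = arctan(252/20) ≈ 85.46°
pole (s+25): 25 + j252 → |·| = √(25²+252²) = √64129 ≈ 253.24, ∠ = arctan(252/25) ≈ 84.33°
pole (s+100): 100 + j252 → |·| = √(100²+252²) = √73504 ≈ 271.12, ∠ = arctan(252/100) ≈ 68.36°
|T| = 2 · 252.79 / 68658 ≈ 0.0073637
Gain = 20 log₁₀(0.0073637) ≈ -42.66 dB
∠T = 85.46° − 152.69° = -67.23°

-42.7 dB, -67.2°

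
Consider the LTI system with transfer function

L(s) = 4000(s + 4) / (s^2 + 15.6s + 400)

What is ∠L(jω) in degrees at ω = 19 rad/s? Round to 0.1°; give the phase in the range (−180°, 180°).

At s = jω = j19:
zero (s+4): 4 + j19 → |·| = √(4²+19²) = √377 ≈ 19.416, ∠ = arctan(19/4) ≈ 78.11°
quadratic: (j19)² + 15.6·j19 + 400 = 39 + j296.4 → |·| ≈ 298.95, ∠ ≈ 82.50°
∠L = 78.11° − 82.50° = -4.39°

-4.4°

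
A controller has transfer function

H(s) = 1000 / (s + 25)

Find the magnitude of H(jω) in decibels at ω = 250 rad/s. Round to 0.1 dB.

Substitute s = j250:
Numerator: 1000 = 1000 + j0
Denominator: (j250) + 25 = 25 + j250
|N| = √(1000² + 0²) ≈ 1000, ∠N ≈ 0.00°
|D| = √(25² + 250²) ≈ 251.25, ∠D ≈ 84.29°
|H| = 1000 / 251.25 ≈ 3.9801
Gain = 20 log₁₀(3.9801) ≈ 12.00 dB

12.0 dB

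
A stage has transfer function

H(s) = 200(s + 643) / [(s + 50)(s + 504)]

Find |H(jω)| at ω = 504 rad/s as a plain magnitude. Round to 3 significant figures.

At s = jω = j504:
zero (s+643): 643 + j504 → |·| = √(643²+504²) = √667465 ≈ 816.99, ∠ = arctan(504/643) ≈ 38.09°
pole (s+50): 50 + j504 → |·| = √(50²+504²) = √256516 ≈ 506.47, ∠ = arctan(504/50) ≈ 84.33°
pole (s+504): 504 + j504 → |·| = √(504²+504²) = √508032 ≈ 712.76, ∠ = arctan(504/504) ≈ 45.00°
|H| = 200 · 816.99 / 3.6099e+05 ≈ 0.45264

0.453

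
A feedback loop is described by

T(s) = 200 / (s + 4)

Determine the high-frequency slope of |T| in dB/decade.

Each pole contributes −20 dB/decade at high frequency; each zero contributes +20 dB/decade.
Net: 0 zero(s) − 1 pole(s) → -20 dB/decade.

-20 dB/decade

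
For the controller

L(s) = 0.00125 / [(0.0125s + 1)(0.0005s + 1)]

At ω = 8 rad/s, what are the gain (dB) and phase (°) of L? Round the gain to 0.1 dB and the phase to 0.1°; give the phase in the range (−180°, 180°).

-58.1 dB, -5.9°

At ω = 8 rad/s:
pole (1 + j8·0.0125) = 1 + j0.1 → |·| ≈ 1.005, ∠ ≈ 5.71°
pole (1 + j8·0.0005) = 1 + j0.004 → |·| ≈ 1, ∠ ≈ 0.23°
|L| = 0.00125 · 1 / (1.005 · 1) ≈ 0.0012438
Gain = 20 log₁₀(0.0012438) ≈ -58.10 dB
∠L = (0°) − (5.71° + 0.23°) = -5.94°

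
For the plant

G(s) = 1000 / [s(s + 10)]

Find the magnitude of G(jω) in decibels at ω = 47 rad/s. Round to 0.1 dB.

At s = jω = j47:
pole (s+10): 10 + j47 → |·| = √(10²+47²) = √2309 ≈ 48.052, ∠ = arctan(47/10) ≈ 77.99°
pole at origin: |s| = 47, ∠ = 90.00° (in denominator)
|G| = 1000 / 2258.4 ≈ 0.44279
Gain = 20 log₁₀(0.44279) ≈ -7.08 dB

-7.1 dB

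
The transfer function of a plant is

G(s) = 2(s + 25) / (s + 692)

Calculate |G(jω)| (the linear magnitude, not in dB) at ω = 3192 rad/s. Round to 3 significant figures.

1.95

At s = jω = j3192:
zero (s+25): 25 + j3192 → |·| = √(25²+3192²) = √10189489 ≈ 3192.1, ∠ = arctan(3192/25) ≈ 89.55°
pole (s+692): 692 + j3192 → |·| = √(692²+3192²) = √10667728 ≈ 3266.1, ∠ = arctan(3192/692) ≈ 77.77°
|G| = 2 · 3192.1 / 3266.1 ≈ 1.9547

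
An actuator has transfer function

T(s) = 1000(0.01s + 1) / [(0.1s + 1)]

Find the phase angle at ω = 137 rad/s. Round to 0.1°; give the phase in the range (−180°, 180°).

-32.0°

At ω = 137 rad/s:
zero (1 + j137·0.01) = 1 + j1.37 → |·| ≈ 1.6961, ∠ ≈ 53.87°
pole (1 + j137·0.1) = 1 + j13.7 → |·| ≈ 13.736, ∠ ≈ 85.83°
∠T = (53.87°) − (85.83°) = -31.96°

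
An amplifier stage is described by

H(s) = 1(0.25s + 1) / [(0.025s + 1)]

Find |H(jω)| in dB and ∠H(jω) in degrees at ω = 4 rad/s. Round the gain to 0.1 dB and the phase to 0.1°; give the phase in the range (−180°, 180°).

At ω = 4 rad/s:
zero (1 + j4·0.25) = 1 + j1 → |·| ≈ 1.4142, ∠ ≈ 45.00°
pole (1 + j4·0.025) = 1 + j0.1 → |·| ≈ 1.005, ∠ ≈ 5.71°
|H| = 1 · 1.4142 / (1.005) ≈ 1.4072
Gain = 20 log₁₀(1.4072) ≈ 2.97 dB
∠H = (45.00°) − (5.71°) = 39.29°

3.0 dB, 39.3°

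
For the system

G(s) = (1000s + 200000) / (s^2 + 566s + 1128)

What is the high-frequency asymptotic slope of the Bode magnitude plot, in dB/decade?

Each pole contributes −20 dB/decade at high frequency; each zero contributes +20 dB/decade.
Net: 1 zero(s) − 2 pole(s) → -20 dB/decade.

-20 dB/decade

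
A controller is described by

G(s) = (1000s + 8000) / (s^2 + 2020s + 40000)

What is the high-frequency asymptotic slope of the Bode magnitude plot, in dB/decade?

Each pole contributes −20 dB/decade at high frequency; each zero contributes +20 dB/decade.
Net: 1 zero(s) − 2 pole(s) → -20 dB/decade.

-20 dB/decade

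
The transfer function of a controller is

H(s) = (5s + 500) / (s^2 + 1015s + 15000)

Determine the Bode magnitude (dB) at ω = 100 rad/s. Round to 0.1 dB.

-43.2 dB

Substitute s = j100:
Numerator: 5(j100) + 500 = 500 + j500
Denominator: (j100)^2 + 1015(j100) + 15000 = 5000 + j101500
|N| = √(500² + 500²) ≈ 707.11, ∠N ≈ 45.00°
|D| = √(5000² + 101500²) ≈ 1.0162e+05, ∠D ≈ 87.18°
|H| = 707.11 / 1.0162e+05 ≈ 0.0069584
Gain = 20 log₁₀(0.0069584) ≈ -43.15 dB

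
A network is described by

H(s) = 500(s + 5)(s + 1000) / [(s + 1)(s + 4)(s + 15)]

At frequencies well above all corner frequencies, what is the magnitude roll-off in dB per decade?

-20 dB/decade

Each pole contributes −20 dB/decade at high frequency; each zero contributes +20 dB/decade.
Net: 2 zero(s) − 3 pole(s) → -20 dB/decade.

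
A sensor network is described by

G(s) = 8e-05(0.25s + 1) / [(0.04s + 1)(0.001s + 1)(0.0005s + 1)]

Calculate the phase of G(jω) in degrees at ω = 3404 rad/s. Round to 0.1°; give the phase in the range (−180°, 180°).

At ω = 3404 rad/s:
zero (1 + j3404·0.25) = 1 + j851 → |·| ≈ 851, ∠ ≈ 89.93°
pole (1 + j3404·0.04) = 1 + j136.16 → |·| ≈ 136.16, ∠ ≈ 89.58°
pole (1 + j3404·0.001) = 1 + j3.404 → |·| ≈ 3.5478, ∠ ≈ 73.63°
pole (1 + j3404·0.0005) = 1 + j1.702 → |·| ≈ 1.974, ∠ ≈ 59.56°
∠G = (89.93°) − (89.58° + 73.63° + 59.56°) = -132.84°

-132.8°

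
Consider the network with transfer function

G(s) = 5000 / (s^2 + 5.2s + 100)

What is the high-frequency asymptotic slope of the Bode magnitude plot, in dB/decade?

Each pole contributes −20 dB/decade at high frequency; each zero contributes +20 dB/decade.
Net: 0 zero(s) − 2 pole(s) → -40 dB/decade.

-40 dB/decade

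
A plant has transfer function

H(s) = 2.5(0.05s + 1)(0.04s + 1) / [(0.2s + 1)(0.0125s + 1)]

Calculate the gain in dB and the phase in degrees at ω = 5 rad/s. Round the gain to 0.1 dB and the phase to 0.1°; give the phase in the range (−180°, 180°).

At ω = 5 rad/s:
zero (1 + j5·0.05) = 1 + j0.25 → |·| ≈ 1.0308, ∠ ≈ 14.04°
zero (1 + j5·0.04) = 1 + j0.2 → |·| ≈ 1.0198, ∠ ≈ 11.31°
pole (1 + j5·0.2) = 1 + j1 → |·| ≈ 1.4142, ∠ ≈ 45.00°
pole (1 + j5·0.0125) = 1 + j0.0625 → |·| ≈ 1.002, ∠ ≈ 3.58°
|H| = 2.5 · 1.0308 · 1.0198 / (1.4142 · 1.002) ≈ 1.8546
Gain = 20 log₁₀(1.8546) ≈ 5.37 dB
∠H = (14.04° + 11.31°) − (45.00° + 3.58°) = -23.23°

5.4 dB, -23.2°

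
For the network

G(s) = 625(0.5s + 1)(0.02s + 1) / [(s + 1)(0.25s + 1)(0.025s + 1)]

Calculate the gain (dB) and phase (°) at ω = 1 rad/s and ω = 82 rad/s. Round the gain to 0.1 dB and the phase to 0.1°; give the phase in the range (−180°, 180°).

ω = 1: 53.6 dB, -32.8°; ω = 82: 22.2 dB, -93.3°

At ω = 1 rad/s:
zero (1 + j1·0.5) = 1 + j0.5 → |·| ≈ 1.118, ∠ ≈ 26.57°
zero (1 + j1·0.02) = 1 + j0.02 → |·| ≈ 1.0002, ∠ ≈ 1.15°
pole (1 + j1·1) = 1 + j1 → |·| ≈ 1.4142, ∠ ≈ 45.00°
pole (1 + j1·0.25) = 1 + j0.25 → |·| ≈ 1.0308, ∠ ≈ 14.04°
pole (1 + j1·0.025) = 1 + j0.025 → |·| ≈ 1.0003, ∠ ≈ 1.43°
|G| = 625 · 1.118 · 1.0002 / (1.4142 · 1.0308 · 1.0003) ≈ 479.28
Gain = 20 log₁₀(479.28) ≈ 53.61 dB
∠G = (26.57° + 1.15°) − (45.00° + 14.04° + 1.43°) = -32.75°

At ω = 82 rad/s:
zero (1 + j82·0.5) = 1 + j41 → |·| ≈ 41.012, ∠ ≈ 88.60°
zero (1 + j82·0.02) = 1 + j1.64 → |·| ≈ 1.9208, ∠ ≈ 58.63°
pole (1 + j82·1) = 1 + j82 → |·| ≈ 82.006, ∠ ≈ 89.30°
pole (1 + j82·0.25) = 1 + j20.5 → |·| ≈ 20.524, ∠ ≈ 87.21°
pole (1 + j82·0.025) = 1 + j2.05 → |·| ≈ 2.2809, ∠ ≈ 64.00°
|G| = 625 · 41.012 · 1.9208 / (82.006 · 20.524 · 2.2809) ≈ 12.825
Gain = 20 log₁₀(12.825) ≈ 22.16 dB
∠G = (88.60° + 58.63°) − (89.30° + 87.21° + 64.00°) = -93.28°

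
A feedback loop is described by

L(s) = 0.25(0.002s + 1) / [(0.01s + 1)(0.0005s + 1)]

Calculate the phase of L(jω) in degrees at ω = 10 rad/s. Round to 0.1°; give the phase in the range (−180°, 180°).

-4.9°

At ω = 10 rad/s:
zero (1 + j10·0.002) = 1 + j0.02 → |·| ≈ 1.0002, ∠ ≈ 1.15°
pole (1 + j10·0.01) = 1 + j0.1 → |·| ≈ 1.005, ∠ ≈ 5.71°
pole (1 + j10·0.0005) = 1 + j0.005 → |·| ≈ 1, ∠ ≈ 0.29°
∠L = (1.15°) − (5.71° + 0.29°) = -4.85°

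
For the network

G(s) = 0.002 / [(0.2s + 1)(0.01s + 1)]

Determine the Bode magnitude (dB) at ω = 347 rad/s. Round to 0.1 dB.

At ω = 347 rad/s:
pole (1 + j347·0.2) = 1 + j69.4 → |·| ≈ 69.407, ∠ ≈ 89.17°
pole (1 + j347·0.01) = 1 + j3.47 → |·| ≈ 3.6112, ∠ ≈ 73.92°
|G| = 0.002 · 1 / (69.407 · 3.6112) ≈ 7.9795e-06
Gain = 20 log₁₀(7.9795e-06) ≈ -101.96 dB

-102.0 dB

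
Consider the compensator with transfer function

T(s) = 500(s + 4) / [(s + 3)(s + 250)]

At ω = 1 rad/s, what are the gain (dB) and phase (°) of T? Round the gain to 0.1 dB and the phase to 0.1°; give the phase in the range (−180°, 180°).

8.3 dB, -4.6°

At s = jω = j1:
zero (s+4): 4 + j1 → |·| = √(4²+1²) = √17 ≈ 4.1231, ∠ = arctan(1/4) ≈ 14.04°
pole (s+3): 3 + j1 → |·| = √(3²+1²) = √10 ≈ 3.1623, ∠ = arctan(1/3) ≈ 18.43°
pole (s+250): 250 + j1 → |·| = √(250²+1²) = √62501 ≈ 250, ∠ = arctan(1/250) ≈ 0.23°
|T| = 500 · 4.1231 / 790.58 ≈ 2.6076
Gain = 20 log₁₀(2.6076) ≈ 8.32 dB
∠T = 14.04° − 18.66° = -4.62°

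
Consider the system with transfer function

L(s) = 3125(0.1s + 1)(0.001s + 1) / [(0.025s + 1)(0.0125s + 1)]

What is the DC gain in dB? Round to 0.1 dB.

L(0) = 3125 · 1 / 1 = 3125
20 log₁₀(3125) ≈ 69.90 dB

69.9 dB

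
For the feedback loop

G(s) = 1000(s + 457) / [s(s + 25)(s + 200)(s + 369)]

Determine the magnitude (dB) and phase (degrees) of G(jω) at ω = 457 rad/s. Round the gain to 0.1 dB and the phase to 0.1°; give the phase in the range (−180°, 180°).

-99.5 dB, 110.7°

At s = jω = j457:
zero (s+457): 457 + j457 → |·| = √(457²+457²) = √417698 ≈ 646.3, ∠ = arctan(457/457) ≈ 45.00°
pole (s+25): 25 + j457 → |·| = √(25²+457²) = √209474 ≈ 457.68, ∠ = arctan(457/25) ≈ 86.87°
pole (s+200): 200 + j457 → |·| = √(200²+457²) = √248849 ≈ 498.85, ∠ = arctan(457/200) ≈ 66.36°
pole (s+369): 369 + j457 → |·| = √(369²+457²) = √345010 ≈ 587.38, ∠ = arctan(457/369) ≈ 51.08°
pole at origin: |s| = 457, ∠ = 90.00° (in denominator)
|G| = 1000 · 646.3 / 6.1287e+10 ≈ 1.0545e-05
Gain = 20 log₁₀(1.0545e-05) ≈ -99.54 dB
∠G = 45.00° − 294.31° = -249.31° ≡ 110.69° (principal value)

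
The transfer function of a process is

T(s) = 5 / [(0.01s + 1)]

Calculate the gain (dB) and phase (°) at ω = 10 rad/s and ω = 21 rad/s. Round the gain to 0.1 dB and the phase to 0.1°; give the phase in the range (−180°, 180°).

At ω = 10 rad/s:
pole (1 + j10·0.01) = 1 + j0.1 → |·| ≈ 1.005, ∠ ≈ 5.71°
|T| = 5 · 1 / (1.005) ≈ 4.9751
Gain = 20 log₁₀(4.9751) ≈ 13.94 dB
∠T = (0°) − (5.71°) = -5.71°

At ω = 21 rad/s:
pole (1 + j21·0.01) = 1 + j0.21 → |·| ≈ 1.0218, ∠ ≈ 11.86°
|T| = 5 · 1 / (1.0218) ≈ 4.8933
Gain = 20 log₁₀(4.8933) ≈ 13.79 dB
∠T = (0°) − (11.86°) = -11.86°

ω = 10: 13.9 dB, -5.7°; ω = 21: 13.8 dB, -11.9°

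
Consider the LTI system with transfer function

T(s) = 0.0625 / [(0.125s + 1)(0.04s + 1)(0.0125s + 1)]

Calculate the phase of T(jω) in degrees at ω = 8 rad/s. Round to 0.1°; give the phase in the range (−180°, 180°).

At ω = 8 rad/s:
pole (1 + j8·0.125) = 1 + j1 → |·| ≈ 1.4142, ∠ ≈ 45.00°
pole (1 + j8·0.04) = 1 + j0.32 → |·| ≈ 1.05, ∠ ≈ 17.74°
pole (1 + j8·0.0125) = 1 + j0.1 → |·| ≈ 1.005, ∠ ≈ 5.71°
∠T = (0°) − (45.00° + 17.74° + 5.71°) = -68.45°

-68.5°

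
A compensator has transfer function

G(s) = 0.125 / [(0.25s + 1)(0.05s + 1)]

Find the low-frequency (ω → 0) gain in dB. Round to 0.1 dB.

G(0) = 0.125 · 1 / 1 = 0.125
20 log₁₀(0.125) ≈ -18.06 dB

-18.1 dB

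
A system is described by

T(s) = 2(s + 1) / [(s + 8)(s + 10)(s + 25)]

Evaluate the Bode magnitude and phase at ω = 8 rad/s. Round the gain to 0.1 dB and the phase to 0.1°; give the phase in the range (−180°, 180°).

-47.5 dB, -18.5°

At s = jω = j8:
zero (s+1): 1 + j8 → |·| = √(1²+8²) = √65 ≈ 8.0623, ∠ = arctan(8/1) ≈ 82.87°
pole (s+8): 8 + j8 → |·| = √(8²+8²) = √128 ≈ 11.314, ∠ = arctan(8/8) ≈ 45.00°
pole (s+10): 10 + j8 → |·| = √(10²+8²) = √164 ≈ 12.806, ∠ = arctan(8/10) ≈ 38.66°
pole (s+25): 25 + j8 → |·| = √(25²+8²) = √689 ≈ 26.249, ∠ = arctan(8/25) ≈ 17.74°
|T| = 2 · 8.0623 / 3803.1 ≈ 0.0042399
Gain = 20 log₁₀(0.0042399) ≈ -47.45 dB
∠T = 82.87° − 101.40° = -18.53°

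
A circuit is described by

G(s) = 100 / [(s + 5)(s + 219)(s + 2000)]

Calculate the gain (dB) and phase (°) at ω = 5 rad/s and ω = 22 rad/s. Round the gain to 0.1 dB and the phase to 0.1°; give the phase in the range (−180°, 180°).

At s = jω = j5:
pole (s+5): 5 + j5 → |·| = √(5²+5²) = √50 ≈ 7.0711, ∠ = arctan(5/5) ≈ 45.00°
pole (s+219): 219 + j5 → |·| = √(219²+5²) = √47986 ≈ 219.06, ∠ = arctan(5/219) ≈ 1.31°
pole (s+2000): 2000 + j5 → |·| = √(2000²+5²) = √4000025 ≈ 2000, ∠ = arctan(5/2000) ≈ 0.14°
|G| = 100 / 3.098e+06 ≈ 3.2279e-05
Gain = 20 log₁₀(3.2279e-05) ≈ -89.82 dB
∠G = 0.00° − 46.45° = -46.45°

At s = jω = j22:
pole (s+5): 5 + j22 → |·| = √(5²+22²) = √509 ≈ 22.561, ∠ = arctan(22/5) ≈ 77.20°
pole (s+219): 219 + j22 → |·| = √(219²+22²) = √48445 ≈ 220.1, ∠ = arctan(22/219) ≈ 5.74°
pole (s+2000): 2000 + j22 → |·| = √(2000²+22²) = √4000484 ≈ 2000.1, ∠ = arctan(22/2000) ≈ 0.63°
|G| = 100 / 9.9318e+06 ≈ 1.0069e-05
Gain = 20 log₁₀(1.0069e-05) ≈ -99.94 dB
∠G = 0.00° − 83.57° = -83.57°

ω = 5: -89.8 dB, -46.5°; ω = 22: -99.9 dB, -83.6°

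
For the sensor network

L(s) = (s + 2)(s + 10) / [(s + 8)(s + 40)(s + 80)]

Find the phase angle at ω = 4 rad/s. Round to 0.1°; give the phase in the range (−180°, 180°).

50.1°

At s = jω = j4:
zero (s+2): 2 + j4 → |·| = √(2²+4²) = √20 ≈ 4.4721, ∠ = arctan(4/2) ≈ 63.43°
zero (s+10): 10 + j4 → |·| = √(10²+4²) = √116 ≈ 10.77, ∠ = arctan(4/10) ≈ 21.80°
pole (s+8): 8 + j4 → |·| = √(8²+4²) = √80 ≈ 8.9443, ∠ = arctan(4/8) ≈ 26.57°
pole (s+40): 40 + j4 → |·| = √(40²+4²) = √1616 ≈ 40.2, ∠ = arctan(4/40) ≈ 5.71°
pole (s+80): 80 + j4 → |·| = √(80²+4²) = √6416 ≈ 80.1, ∠ = arctan(4/80) ≈ 2.86°
∠L = 85.23° − 35.14° = 50.09°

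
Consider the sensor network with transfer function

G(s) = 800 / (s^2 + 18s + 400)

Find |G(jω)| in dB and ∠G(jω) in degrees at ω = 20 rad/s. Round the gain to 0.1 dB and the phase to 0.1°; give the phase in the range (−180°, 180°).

6.9 dB, -90.0°

At s = jω = j20:
quadratic: (j20)² + 18·j20 + 400 = 0 + j360 → |·| ≈ 360, ∠ ≈ 90.00°
|G| = 800 / 360 ≈ 2.2222
Gain = 20 log₁₀(2.2222) ≈ 6.94 dB
∠G = 0.00° − 90.00° = -90.00°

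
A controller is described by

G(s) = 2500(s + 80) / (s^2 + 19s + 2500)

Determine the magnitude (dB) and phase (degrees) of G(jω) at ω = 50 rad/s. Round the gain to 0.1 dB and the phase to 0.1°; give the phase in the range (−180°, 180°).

At s = jω = j50:
zero (s+80): 80 + j50 → |·| = √(80²+50²) = √8900 ≈ 94.34, ∠ = arctan(50/80) ≈ 32.01°
quadratic: (j50)² + 19·j50 + 2500 = 0 + j950 → |·| ≈ 950, ∠ ≈ 90.00°
|G| = 2500 · 94.34 / 950 ≈ 248.26
Gain = 20 log₁₀(248.26) ≈ 47.90 dB
∠G = 32.01° − 90.00° = -57.99°

47.9 dB, -58.0°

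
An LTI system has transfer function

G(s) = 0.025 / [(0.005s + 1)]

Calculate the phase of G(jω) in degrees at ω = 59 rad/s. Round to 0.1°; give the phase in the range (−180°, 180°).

-16.4°

At ω = 59 rad/s:
pole (1 + j59·0.005) = 1 + j0.295 → |·| ≈ 1.0426, ∠ ≈ 16.44°
∠G = (0°) − (16.44°) = -16.44°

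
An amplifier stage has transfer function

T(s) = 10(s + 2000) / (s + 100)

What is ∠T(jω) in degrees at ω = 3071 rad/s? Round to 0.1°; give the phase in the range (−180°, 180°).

-31.2°

At s = jω = j3071:
zero (s+2000): 2000 + j3071 → |·| = √(2000²+3071²) = √13431041 ≈ 3664.8, ∠ = arctan(3071/2000) ≈ 56.93°
pole (s+100): 100 + j3071 → |·| = √(100²+3071²) = √9441041 ≈ 3072.6, ∠ = arctan(3071/100) ≈ 88.13°
∠T = 56.93° − 88.13° = -31.20°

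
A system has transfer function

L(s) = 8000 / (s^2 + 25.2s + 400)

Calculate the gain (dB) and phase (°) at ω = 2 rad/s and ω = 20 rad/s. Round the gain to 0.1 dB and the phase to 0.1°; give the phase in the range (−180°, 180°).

ω = 2: 26.0 dB, -7.3°; ω = 20: 24.0 dB, -90.0°

At s = jω = j2:
quadratic: (j2)² + 25.2·j2 + 400 = 396 + j50.4 → |·| ≈ 399.19, ∠ ≈ 7.25°
|L| = 8000 / 399.19 ≈ 20.041
Gain = 20 log₁₀(20.041) ≈ 26.04 dB
∠L = 0.00° − 7.25° = -7.25°

At s = jω = j20:
quadratic: (j20)² + 25.2·j20 + 400 = 0 + j504 → |·| ≈ 504, ∠ ≈ 90.00°
|L| = 8000 / 504 ≈ 15.873
Gain = 20 log₁₀(15.873) ≈ 24.01 dB
∠L = 0.00° − 90.00° = -90.00°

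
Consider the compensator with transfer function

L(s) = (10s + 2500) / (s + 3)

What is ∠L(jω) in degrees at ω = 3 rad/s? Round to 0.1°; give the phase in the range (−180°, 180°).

-44.3°

Substitute s = j3:
Numerator: 10(j3) + 2500 = 2500 + j30
Denominator: (j3) + 3 = 3 + j3
|N| = √(2500² + 30²) ≈ 2500.2, ∠N ≈ 0.69°
|D| = √(3² + 3²) ≈ 4.2426, ∠D ≈ 45.00°
∠L = 0.69° − 45.00° = -44.31°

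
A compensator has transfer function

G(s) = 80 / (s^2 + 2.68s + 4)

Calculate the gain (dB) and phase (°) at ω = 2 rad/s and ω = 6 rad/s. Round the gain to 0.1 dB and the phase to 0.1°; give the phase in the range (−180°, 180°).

At s = jω = j2:
quadratic: (j2)² + 2.68·j2 + 4 = 0 + j5.36 → |·| ≈ 5.36, ∠ ≈ 90.00°
|G| = 80 / 5.36 ≈ 14.925
Gain = 20 log₁₀(14.925) ≈ 23.48 dB
∠G = 0.00° − 90.00° = -90.00°

At s = jω = j6:
quadratic: (j6)² + 2.68·j6 + 4 = -32 + j16.08 → |·| ≈ 35.813, ∠ ≈ 153.32°
|G| = 80 / 35.813 ≈ 2.2338
Gain = 20 log₁₀(2.2338) ≈ 6.98 dB
∠G = 0.00° − 153.32° = -153.32°

ω = 2: 23.5 dB, -90.0°; ω = 6: 7.0 dB, -153.3°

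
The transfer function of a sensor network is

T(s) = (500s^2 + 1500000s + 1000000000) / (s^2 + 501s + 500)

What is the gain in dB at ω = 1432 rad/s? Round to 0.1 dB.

Substitute s = j1432:
Numerator: 500(j1432)^2 + 1500000(j1432) + 1000000000 = -25312000 + j2148000000
Denominator: (j1432)^2 + 501(j1432) + 500 = -2050124 + j717432
|N| = √(25312000² + 2148000000²) ≈ 2.1481e+09, ∠N ≈ 90.68°
|D| = √(2050124² + 717432²) ≈ 2.172e+06, ∠D ≈ 160.71°
|T| = 2.1481e+09 / 2.172e+06 ≈ 989
Gain = 20 log₁₀(989) ≈ 59.90 dB

59.9 dB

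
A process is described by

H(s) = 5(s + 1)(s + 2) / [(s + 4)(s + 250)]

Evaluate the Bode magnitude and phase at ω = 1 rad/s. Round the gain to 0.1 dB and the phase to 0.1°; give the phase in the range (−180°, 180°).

-36.3 dB, 57.3°

At s = jω = j1:
zero (s+1): 1 + j1 → |·| = √(1²+1²) = √2 ≈ 1.4142, ∠ = arctan(1/1) ≈ 45.00°
zero (s+2): 2 + j1 → |·| = √(2²+1²) = √5 ≈ 2.2361, ∠ = arctan(1/2) ≈ 26.57°
pole (s+4): 4 + j1 → |·| = √(4²+1²) = √17 ≈ 4.1231, ∠ = arctan(1/4) ≈ 14.04°
pole (s+250): 250 + j1 → |·| = √(250²+1²) = √62501 ≈ 250, ∠ = arctan(1/250) ≈ 0.23°
|H| = 5 · 3.1623 / 1030.8 ≈ 0.015339
Gain = 20 log₁₀(0.015339) ≈ -36.28 dB
∠H = 71.57° − 14.27° = 57.30°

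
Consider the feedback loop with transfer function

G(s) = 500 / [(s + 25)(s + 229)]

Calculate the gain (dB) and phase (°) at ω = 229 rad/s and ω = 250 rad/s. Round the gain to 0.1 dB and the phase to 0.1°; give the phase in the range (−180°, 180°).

At s = jω = j229:
pole (s+25): 25 + j229 → |·| = √(25²+229²) = √53066 ≈ 230.36, ∠ = arctan(229/25) ≈ 83.77°
pole (s+229): 229 + j229 → |·| = √(229²+229²) = √104882 ≈ 323.85, ∠ = arctan(229/229) ≈ 45.00°
|G| = 500 / 74602 ≈ 0.0067022
Gain = 20 log₁₀(0.0067022) ≈ -43.48 dB
∠G = 0.00° − 128.77° = -128.77°

At s = jω = j250:
pole (s+25): 25 + j250 → |·| = √(25²+250²) = √63125 ≈ 251.25, ∠ = arctan(250/25) ≈ 84.29°
pole (s+229): 229 + j250 → |·| = √(229²+250²) = √114941 ≈ 339.03, ∠ = arctan(250/229) ≈ 47.51°
|G| = 500 / 85181 ≈ 0.0058699
Gain = 20 log₁₀(0.0058699) ≈ -44.63 dB
∠G = 0.00° − 131.80° = -131.80°

ω = 229: -43.5 dB, -128.8°; ω = 250: -44.6 dB, -131.8°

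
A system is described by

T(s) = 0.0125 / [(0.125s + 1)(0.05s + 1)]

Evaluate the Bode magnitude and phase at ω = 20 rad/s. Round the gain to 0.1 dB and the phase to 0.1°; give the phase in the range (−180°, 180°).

-49.7 dB, -113.2°

At ω = 20 rad/s:
pole (1 + j20·0.125) = 1 + j2.5 → |·| ≈ 2.6926, ∠ ≈ 68.20°
pole (1 + j20·0.05) = 1 + j1 → |·| ≈ 1.4142, ∠ ≈ 45.00°
|T| = 0.0125 · 1 / (2.6926 · 1.4142) ≈ 0.0032827
Gain = 20 log₁₀(0.0032827) ≈ -49.68 dB
∠T = (0°) − (68.20° + 45.00°) = -113.20°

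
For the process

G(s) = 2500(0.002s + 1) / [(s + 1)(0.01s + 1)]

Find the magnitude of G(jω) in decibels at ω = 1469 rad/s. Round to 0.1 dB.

-8.9 dB

At ω = 1469 rad/s:
zero (1 + j1469·0.002) = 1 + j2.938 → |·| ≈ 3.1035, ∠ ≈ 71.20°
pole (1 + j1469·1) = 1 + j1469 → |·| ≈ 1469, ∠ ≈ 89.96°
pole (1 + j1469·0.01) = 1 + j14.69 → |·| ≈ 14.724, ∠ ≈ 86.11°
|G| = 2500 · 3.1035 / (1469 · 14.724) ≈ 0.35871
Gain = 20 log₁₀(0.35871) ≈ -8.91 dB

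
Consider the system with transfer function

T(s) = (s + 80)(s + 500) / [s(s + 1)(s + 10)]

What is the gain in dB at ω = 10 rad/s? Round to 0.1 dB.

29.1 dB

At s = jω = j10:
zero (s+80): 80 + j10 → |·| = √(80²+10²) = √6500 ≈ 80.623, ∠ = arctan(10/80) ≈ 7.13°
zero (s+500): 500 + j10 → |·| = √(500²+10²) = √250100 ≈ 500.1, ∠ = arctan(10/500) ≈ 1.15°
pole (s+1): 1 + j10 → |·| = √(1²+10²) = √101 ≈ 10.05, ∠ = arctan(10/1) ≈ 84.29°
pole (s+10): 10 + j10 → |·| = √(10²+10²) = √200 ≈ 14.142, ∠ = arctan(10/10) ≈ 45.00°
pole at origin: |s| = 10, ∠ = 90.00° (in denominator)
|T| = 1 · 40320 / 1421.3 ≈ 28.368
Gain = 20 log₁₀(28.368) ≈ 29.06 dB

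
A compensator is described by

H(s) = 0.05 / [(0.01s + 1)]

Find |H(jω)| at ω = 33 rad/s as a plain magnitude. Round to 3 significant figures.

At ω = 33 rad/s:
pole (1 + j33·0.01) = 1 + j0.33 → |·| ≈ 1.053, ∠ ≈ 18.26°
|H| = 0.05 · 1 / (1.053) ≈ 0.047483

0.0475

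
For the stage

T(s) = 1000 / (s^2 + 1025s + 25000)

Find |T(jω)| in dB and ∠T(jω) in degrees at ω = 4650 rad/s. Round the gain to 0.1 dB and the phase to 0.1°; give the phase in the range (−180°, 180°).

Substitute s = j4650:
Numerator: 1000 = 1000 + j0
Denominator: (j4650)^2 + 1025(j4650) + 25000 = -21597500 + j4766250
|N| = √(1000² + 0²) ≈ 1000, ∠N ≈ 0.00°
|D| = √(21597500² + 4766250²) ≈ 2.2117e+07, ∠D ≈ 167.56°
|T| = 1000 / 2.2117e+07 ≈ 4.5214e-05
Gain = 20 log₁₀(4.5214e-05) ≈ -86.89 dB
∠T = 0.00° − 167.56° = -167.56°

-86.9 dB, -167.6°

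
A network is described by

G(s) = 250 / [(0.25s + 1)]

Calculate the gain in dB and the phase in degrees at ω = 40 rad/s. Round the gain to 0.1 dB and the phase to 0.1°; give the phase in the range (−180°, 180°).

At ω = 40 rad/s:
pole (1 + j40·0.25) = 1 + j10 → |·| ≈ 10.05, ∠ ≈ 84.29°
|G| = 250 · 1 / (10.05) ≈ 24.876
Gain = 20 log₁₀(24.876) ≈ 27.92 dB
∠G = (0°) − (84.29°) = -84.29°

27.9 dB, -84.3°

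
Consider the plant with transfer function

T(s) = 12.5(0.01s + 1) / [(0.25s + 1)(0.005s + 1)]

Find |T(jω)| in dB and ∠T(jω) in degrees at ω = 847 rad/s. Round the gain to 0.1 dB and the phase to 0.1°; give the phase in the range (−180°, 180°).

At ω = 847 rad/s:
zero (1 + j847·0.01) = 1 + j8.47 → |·| ≈ 8.5288, ∠ ≈ 83.27°
pole (1 + j847·0.25) = 1 + j211.75 → |·| ≈ 211.75, ∠ ≈ 89.73°
pole (1 + j847·0.005) = 1 + j4.235 → |·| ≈ 4.3515, ∠ ≈ 76.71°
|T| = 12.5 · 8.5288 / (211.75 · 4.3515) ≈ 0.1157
Gain = 20 log₁₀(0.1157) ≈ -18.73 dB
∠T = (83.27°) − (89.73° + 76.71°) = -83.17°

-18.7 dB, -83.2°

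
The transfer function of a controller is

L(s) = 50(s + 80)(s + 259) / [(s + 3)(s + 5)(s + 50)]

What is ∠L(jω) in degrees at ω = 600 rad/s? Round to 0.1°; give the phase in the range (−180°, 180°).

-115.4°

At s = jω = j600:
zero (s+80): 80 + j600 → |·| = √(80²+600²) = √366400 ≈ 605.31, ∠ = arctan(600/80) ≈ 82.41°
zero (s+259): 259 + j600 → |·| = √(259²+600²) = √427081 ≈ 653.51, ∠ = arctan(600/259) ≈ 66.65°
pole (s+3): 3 + j600 → |·| = √(3²+600²) = √360009 ≈ 600.01, ∠ = arctan(600/3) ≈ 89.71°
pole (s+5): 5 + j600 → |·| = √(5²+600²) = √360025 ≈ 600.02, ∠ = arctan(600/5) ≈ 89.52°
pole (s+50): 50 + j600 → |·| = √(50²+600²) = √362500 ≈ 602.08, ∠ = arctan(600/50) ≈ 85.24°
∠L = 149.06° − 264.47° = -115.41°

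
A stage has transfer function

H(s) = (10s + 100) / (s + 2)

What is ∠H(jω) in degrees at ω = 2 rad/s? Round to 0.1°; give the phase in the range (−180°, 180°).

Substitute s = j2:
Numerator: 10(j2) + 100 = 100 + j20
Denominator: (j2) + 2 = 2 + j2
|N| = √(100² + 20²) ≈ 101.98, ∠N ≈ 11.31°
|D| = √(2² + 2²) ≈ 2.8284, ∠D ≈ 45.00°
∠H = 11.31° − 45.00° = -33.69°

-33.7°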